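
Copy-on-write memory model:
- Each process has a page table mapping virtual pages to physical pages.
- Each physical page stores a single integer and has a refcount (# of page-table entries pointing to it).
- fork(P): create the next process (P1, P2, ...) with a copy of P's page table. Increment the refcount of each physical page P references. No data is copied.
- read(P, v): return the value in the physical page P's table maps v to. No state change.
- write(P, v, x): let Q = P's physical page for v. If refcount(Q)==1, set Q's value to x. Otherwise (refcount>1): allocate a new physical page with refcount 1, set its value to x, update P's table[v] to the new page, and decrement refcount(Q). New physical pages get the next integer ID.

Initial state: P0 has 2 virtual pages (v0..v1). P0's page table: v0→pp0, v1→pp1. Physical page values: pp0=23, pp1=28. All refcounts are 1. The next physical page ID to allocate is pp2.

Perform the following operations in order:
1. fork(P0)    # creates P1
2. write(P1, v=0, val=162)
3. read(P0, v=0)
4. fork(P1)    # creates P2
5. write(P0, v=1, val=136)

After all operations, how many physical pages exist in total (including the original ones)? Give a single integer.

Answer: 4

Derivation:
Op 1: fork(P0) -> P1. 2 ppages; refcounts: pp0:2 pp1:2
Op 2: write(P1, v0, 162). refcount(pp0)=2>1 -> COPY to pp2. 3 ppages; refcounts: pp0:1 pp1:2 pp2:1
Op 3: read(P0, v0) -> 23. No state change.
Op 4: fork(P1) -> P2. 3 ppages; refcounts: pp0:1 pp1:3 pp2:2
Op 5: write(P0, v1, 136). refcount(pp1)=3>1 -> COPY to pp3. 4 ppages; refcounts: pp0:1 pp1:2 pp2:2 pp3:1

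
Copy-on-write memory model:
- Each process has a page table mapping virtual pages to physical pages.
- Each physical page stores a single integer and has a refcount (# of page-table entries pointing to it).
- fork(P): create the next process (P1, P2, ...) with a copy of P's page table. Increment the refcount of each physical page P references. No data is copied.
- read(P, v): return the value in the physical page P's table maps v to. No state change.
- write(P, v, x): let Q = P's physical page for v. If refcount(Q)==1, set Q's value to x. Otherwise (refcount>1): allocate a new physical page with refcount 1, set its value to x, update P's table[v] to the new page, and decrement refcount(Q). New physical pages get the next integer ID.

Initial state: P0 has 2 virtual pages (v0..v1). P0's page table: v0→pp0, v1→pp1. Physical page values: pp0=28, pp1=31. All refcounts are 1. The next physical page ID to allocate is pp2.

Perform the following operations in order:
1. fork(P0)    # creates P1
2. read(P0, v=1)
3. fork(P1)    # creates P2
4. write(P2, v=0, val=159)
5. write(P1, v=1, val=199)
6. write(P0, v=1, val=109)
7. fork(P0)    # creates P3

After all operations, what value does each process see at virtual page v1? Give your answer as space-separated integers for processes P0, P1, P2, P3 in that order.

Op 1: fork(P0) -> P1. 2 ppages; refcounts: pp0:2 pp1:2
Op 2: read(P0, v1) -> 31. No state change.
Op 3: fork(P1) -> P2. 2 ppages; refcounts: pp0:3 pp1:3
Op 4: write(P2, v0, 159). refcount(pp0)=3>1 -> COPY to pp2. 3 ppages; refcounts: pp0:2 pp1:3 pp2:1
Op 5: write(P1, v1, 199). refcount(pp1)=3>1 -> COPY to pp3. 4 ppages; refcounts: pp0:2 pp1:2 pp2:1 pp3:1
Op 6: write(P0, v1, 109). refcount(pp1)=2>1 -> COPY to pp4. 5 ppages; refcounts: pp0:2 pp1:1 pp2:1 pp3:1 pp4:1
Op 7: fork(P0) -> P3. 5 ppages; refcounts: pp0:3 pp1:1 pp2:1 pp3:1 pp4:2
P0: v1 -> pp4 = 109
P1: v1 -> pp3 = 199
P2: v1 -> pp1 = 31
P3: v1 -> pp4 = 109

Answer: 109 199 31 109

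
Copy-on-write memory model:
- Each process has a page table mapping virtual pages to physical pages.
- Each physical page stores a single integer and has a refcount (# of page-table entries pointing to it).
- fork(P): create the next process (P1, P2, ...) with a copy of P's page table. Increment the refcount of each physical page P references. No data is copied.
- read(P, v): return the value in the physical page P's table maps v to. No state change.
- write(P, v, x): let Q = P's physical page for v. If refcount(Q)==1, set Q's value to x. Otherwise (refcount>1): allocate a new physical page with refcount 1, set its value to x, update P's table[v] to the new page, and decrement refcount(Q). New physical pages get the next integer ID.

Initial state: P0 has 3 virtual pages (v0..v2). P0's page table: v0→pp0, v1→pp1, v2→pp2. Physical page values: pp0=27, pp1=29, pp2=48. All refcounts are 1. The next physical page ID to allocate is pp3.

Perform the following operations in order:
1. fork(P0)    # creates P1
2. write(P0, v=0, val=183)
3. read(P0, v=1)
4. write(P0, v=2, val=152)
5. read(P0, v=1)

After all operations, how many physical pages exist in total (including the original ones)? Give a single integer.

Op 1: fork(P0) -> P1. 3 ppages; refcounts: pp0:2 pp1:2 pp2:2
Op 2: write(P0, v0, 183). refcount(pp0)=2>1 -> COPY to pp3. 4 ppages; refcounts: pp0:1 pp1:2 pp2:2 pp3:1
Op 3: read(P0, v1) -> 29. No state change.
Op 4: write(P0, v2, 152). refcount(pp2)=2>1 -> COPY to pp4. 5 ppages; refcounts: pp0:1 pp1:2 pp2:1 pp3:1 pp4:1
Op 5: read(P0, v1) -> 29. No state change.

Answer: 5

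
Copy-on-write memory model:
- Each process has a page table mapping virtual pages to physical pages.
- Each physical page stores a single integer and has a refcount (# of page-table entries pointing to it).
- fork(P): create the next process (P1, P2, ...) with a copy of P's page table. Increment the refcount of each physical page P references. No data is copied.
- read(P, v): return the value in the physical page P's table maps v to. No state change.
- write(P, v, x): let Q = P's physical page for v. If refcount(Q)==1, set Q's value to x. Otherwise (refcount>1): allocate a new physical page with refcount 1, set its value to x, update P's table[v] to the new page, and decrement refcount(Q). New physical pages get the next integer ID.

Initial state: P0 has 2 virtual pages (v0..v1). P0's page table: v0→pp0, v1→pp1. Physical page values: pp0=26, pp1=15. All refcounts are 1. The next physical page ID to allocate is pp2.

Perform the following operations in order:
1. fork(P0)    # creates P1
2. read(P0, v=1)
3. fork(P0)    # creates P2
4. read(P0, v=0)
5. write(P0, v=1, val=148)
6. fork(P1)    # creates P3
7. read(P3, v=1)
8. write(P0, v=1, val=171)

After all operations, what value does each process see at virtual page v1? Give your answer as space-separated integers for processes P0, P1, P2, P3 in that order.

Answer: 171 15 15 15

Derivation:
Op 1: fork(P0) -> P1. 2 ppages; refcounts: pp0:2 pp1:2
Op 2: read(P0, v1) -> 15. No state change.
Op 3: fork(P0) -> P2. 2 ppages; refcounts: pp0:3 pp1:3
Op 4: read(P0, v0) -> 26. No state change.
Op 5: write(P0, v1, 148). refcount(pp1)=3>1 -> COPY to pp2. 3 ppages; refcounts: pp0:3 pp1:2 pp2:1
Op 6: fork(P1) -> P3. 3 ppages; refcounts: pp0:4 pp1:3 pp2:1
Op 7: read(P3, v1) -> 15. No state change.
Op 8: write(P0, v1, 171). refcount(pp2)=1 -> write in place. 3 ppages; refcounts: pp0:4 pp1:3 pp2:1
P0: v1 -> pp2 = 171
P1: v1 -> pp1 = 15
P2: v1 -> pp1 = 15
P3: v1 -> pp1 = 15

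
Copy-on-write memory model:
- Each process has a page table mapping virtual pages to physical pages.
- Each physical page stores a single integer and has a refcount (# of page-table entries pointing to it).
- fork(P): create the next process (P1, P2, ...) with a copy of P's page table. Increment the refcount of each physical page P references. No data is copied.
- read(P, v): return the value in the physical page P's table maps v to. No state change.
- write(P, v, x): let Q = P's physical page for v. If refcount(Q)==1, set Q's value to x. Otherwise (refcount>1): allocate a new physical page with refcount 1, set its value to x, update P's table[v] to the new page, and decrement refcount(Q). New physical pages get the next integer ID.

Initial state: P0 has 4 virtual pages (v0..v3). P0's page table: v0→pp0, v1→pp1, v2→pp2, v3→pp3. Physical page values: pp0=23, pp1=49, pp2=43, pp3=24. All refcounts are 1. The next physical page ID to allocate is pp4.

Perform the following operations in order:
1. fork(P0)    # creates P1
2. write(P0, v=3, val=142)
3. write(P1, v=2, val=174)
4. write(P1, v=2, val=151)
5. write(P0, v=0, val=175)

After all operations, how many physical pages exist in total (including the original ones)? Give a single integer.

Op 1: fork(P0) -> P1. 4 ppages; refcounts: pp0:2 pp1:2 pp2:2 pp3:2
Op 2: write(P0, v3, 142). refcount(pp3)=2>1 -> COPY to pp4. 5 ppages; refcounts: pp0:2 pp1:2 pp2:2 pp3:1 pp4:1
Op 3: write(P1, v2, 174). refcount(pp2)=2>1 -> COPY to pp5. 6 ppages; refcounts: pp0:2 pp1:2 pp2:1 pp3:1 pp4:1 pp5:1
Op 4: write(P1, v2, 151). refcount(pp5)=1 -> write in place. 6 ppages; refcounts: pp0:2 pp1:2 pp2:1 pp3:1 pp4:1 pp5:1
Op 5: write(P0, v0, 175). refcount(pp0)=2>1 -> COPY to pp6. 7 ppages; refcounts: pp0:1 pp1:2 pp2:1 pp3:1 pp4:1 pp5:1 pp6:1

Answer: 7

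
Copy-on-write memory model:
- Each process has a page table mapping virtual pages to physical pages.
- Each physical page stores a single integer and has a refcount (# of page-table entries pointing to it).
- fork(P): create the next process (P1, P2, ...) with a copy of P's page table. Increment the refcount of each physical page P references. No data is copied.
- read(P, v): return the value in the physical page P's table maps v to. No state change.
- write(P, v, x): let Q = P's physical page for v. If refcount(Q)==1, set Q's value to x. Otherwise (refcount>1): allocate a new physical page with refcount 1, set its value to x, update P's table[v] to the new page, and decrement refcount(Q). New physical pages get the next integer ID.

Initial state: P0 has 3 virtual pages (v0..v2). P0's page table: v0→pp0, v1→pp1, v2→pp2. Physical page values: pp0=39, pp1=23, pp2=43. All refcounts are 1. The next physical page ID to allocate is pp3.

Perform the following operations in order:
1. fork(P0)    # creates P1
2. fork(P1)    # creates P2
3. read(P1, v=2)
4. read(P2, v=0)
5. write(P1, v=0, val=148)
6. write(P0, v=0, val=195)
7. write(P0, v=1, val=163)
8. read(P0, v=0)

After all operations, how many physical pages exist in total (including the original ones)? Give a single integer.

Answer: 6

Derivation:
Op 1: fork(P0) -> P1. 3 ppages; refcounts: pp0:2 pp1:2 pp2:2
Op 2: fork(P1) -> P2. 3 ppages; refcounts: pp0:3 pp1:3 pp2:3
Op 3: read(P1, v2) -> 43. No state change.
Op 4: read(P2, v0) -> 39. No state change.
Op 5: write(P1, v0, 148). refcount(pp0)=3>1 -> COPY to pp3. 4 ppages; refcounts: pp0:2 pp1:3 pp2:3 pp3:1
Op 6: write(P0, v0, 195). refcount(pp0)=2>1 -> COPY to pp4. 5 ppages; refcounts: pp0:1 pp1:3 pp2:3 pp3:1 pp4:1
Op 7: write(P0, v1, 163). refcount(pp1)=3>1 -> COPY to pp5. 6 ppages; refcounts: pp0:1 pp1:2 pp2:3 pp3:1 pp4:1 pp5:1
Op 8: read(P0, v0) -> 195. No state change.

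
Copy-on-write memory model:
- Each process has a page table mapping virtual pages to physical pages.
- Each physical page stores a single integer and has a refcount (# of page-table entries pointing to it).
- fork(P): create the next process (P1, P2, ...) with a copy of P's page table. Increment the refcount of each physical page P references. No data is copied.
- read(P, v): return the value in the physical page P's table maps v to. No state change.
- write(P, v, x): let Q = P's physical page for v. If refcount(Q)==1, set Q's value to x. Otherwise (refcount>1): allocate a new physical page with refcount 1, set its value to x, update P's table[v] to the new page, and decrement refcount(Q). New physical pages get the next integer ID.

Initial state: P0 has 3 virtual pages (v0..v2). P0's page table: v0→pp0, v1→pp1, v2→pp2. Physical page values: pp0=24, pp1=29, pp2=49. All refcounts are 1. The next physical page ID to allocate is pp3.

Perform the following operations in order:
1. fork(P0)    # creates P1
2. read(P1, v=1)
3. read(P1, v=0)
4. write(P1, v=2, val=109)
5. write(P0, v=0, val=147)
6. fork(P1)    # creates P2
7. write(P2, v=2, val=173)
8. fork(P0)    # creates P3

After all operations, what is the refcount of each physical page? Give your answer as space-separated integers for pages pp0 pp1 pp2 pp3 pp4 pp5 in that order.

Op 1: fork(P0) -> P1. 3 ppages; refcounts: pp0:2 pp1:2 pp2:2
Op 2: read(P1, v1) -> 29. No state change.
Op 3: read(P1, v0) -> 24. No state change.
Op 4: write(P1, v2, 109). refcount(pp2)=2>1 -> COPY to pp3. 4 ppages; refcounts: pp0:2 pp1:2 pp2:1 pp3:1
Op 5: write(P0, v0, 147). refcount(pp0)=2>1 -> COPY to pp4. 5 ppages; refcounts: pp0:1 pp1:2 pp2:1 pp3:1 pp4:1
Op 6: fork(P1) -> P2. 5 ppages; refcounts: pp0:2 pp1:3 pp2:1 pp3:2 pp4:1
Op 7: write(P2, v2, 173). refcount(pp3)=2>1 -> COPY to pp5. 6 ppages; refcounts: pp0:2 pp1:3 pp2:1 pp3:1 pp4:1 pp5:1
Op 8: fork(P0) -> P3. 6 ppages; refcounts: pp0:2 pp1:4 pp2:2 pp3:1 pp4:2 pp5:1

Answer: 2 4 2 1 2 1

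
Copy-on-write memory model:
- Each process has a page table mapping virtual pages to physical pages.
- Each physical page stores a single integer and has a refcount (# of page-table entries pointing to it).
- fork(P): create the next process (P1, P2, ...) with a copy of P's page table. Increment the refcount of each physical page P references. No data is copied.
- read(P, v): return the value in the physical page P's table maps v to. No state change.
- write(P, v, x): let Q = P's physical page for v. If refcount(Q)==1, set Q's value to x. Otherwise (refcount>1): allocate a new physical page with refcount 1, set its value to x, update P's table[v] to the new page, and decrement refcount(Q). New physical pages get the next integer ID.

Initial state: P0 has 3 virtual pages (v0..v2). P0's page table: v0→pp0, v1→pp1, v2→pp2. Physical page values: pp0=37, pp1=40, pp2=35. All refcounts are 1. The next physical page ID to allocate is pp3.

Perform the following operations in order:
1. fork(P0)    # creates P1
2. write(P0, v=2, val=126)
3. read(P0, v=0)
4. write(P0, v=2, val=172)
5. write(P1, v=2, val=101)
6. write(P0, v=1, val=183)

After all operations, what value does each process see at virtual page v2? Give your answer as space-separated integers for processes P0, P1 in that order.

Op 1: fork(P0) -> P1. 3 ppages; refcounts: pp0:2 pp1:2 pp2:2
Op 2: write(P0, v2, 126). refcount(pp2)=2>1 -> COPY to pp3. 4 ppages; refcounts: pp0:2 pp1:2 pp2:1 pp3:1
Op 3: read(P0, v0) -> 37. No state change.
Op 4: write(P0, v2, 172). refcount(pp3)=1 -> write in place. 4 ppages; refcounts: pp0:2 pp1:2 pp2:1 pp3:1
Op 5: write(P1, v2, 101). refcount(pp2)=1 -> write in place. 4 ppages; refcounts: pp0:2 pp1:2 pp2:1 pp3:1
Op 6: write(P0, v1, 183). refcount(pp1)=2>1 -> COPY to pp4. 5 ppages; refcounts: pp0:2 pp1:1 pp2:1 pp3:1 pp4:1
P0: v2 -> pp3 = 172
P1: v2 -> pp2 = 101

Answer: 172 101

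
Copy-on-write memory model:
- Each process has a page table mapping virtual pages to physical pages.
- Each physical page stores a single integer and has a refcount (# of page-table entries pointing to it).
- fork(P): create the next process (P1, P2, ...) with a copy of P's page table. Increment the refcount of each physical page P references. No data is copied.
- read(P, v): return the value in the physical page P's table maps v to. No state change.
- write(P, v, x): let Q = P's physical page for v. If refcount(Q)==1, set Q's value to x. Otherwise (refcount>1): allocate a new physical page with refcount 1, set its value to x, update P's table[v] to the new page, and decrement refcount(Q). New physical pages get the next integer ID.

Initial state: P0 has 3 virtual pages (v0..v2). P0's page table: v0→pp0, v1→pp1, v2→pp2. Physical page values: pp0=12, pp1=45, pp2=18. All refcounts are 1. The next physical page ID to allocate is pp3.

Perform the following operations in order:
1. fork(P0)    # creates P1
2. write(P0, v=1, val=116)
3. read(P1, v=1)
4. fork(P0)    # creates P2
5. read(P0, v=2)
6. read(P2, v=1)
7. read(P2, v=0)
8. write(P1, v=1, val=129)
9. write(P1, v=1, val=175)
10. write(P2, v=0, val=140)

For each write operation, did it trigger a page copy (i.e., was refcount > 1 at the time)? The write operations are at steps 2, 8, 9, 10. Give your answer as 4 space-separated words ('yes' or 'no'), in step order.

Op 1: fork(P0) -> P1. 3 ppages; refcounts: pp0:2 pp1:2 pp2:2
Op 2: write(P0, v1, 116). refcount(pp1)=2>1 -> COPY to pp3. 4 ppages; refcounts: pp0:2 pp1:1 pp2:2 pp3:1
Op 3: read(P1, v1) -> 45. No state change.
Op 4: fork(P0) -> P2. 4 ppages; refcounts: pp0:3 pp1:1 pp2:3 pp3:2
Op 5: read(P0, v2) -> 18. No state change.
Op 6: read(P2, v1) -> 116. No state change.
Op 7: read(P2, v0) -> 12. No state change.
Op 8: write(P1, v1, 129). refcount(pp1)=1 -> write in place. 4 ppages; refcounts: pp0:3 pp1:1 pp2:3 pp3:2
Op 9: write(P1, v1, 175). refcount(pp1)=1 -> write in place. 4 ppages; refcounts: pp0:3 pp1:1 pp2:3 pp3:2
Op 10: write(P2, v0, 140). refcount(pp0)=3>1 -> COPY to pp4. 5 ppages; refcounts: pp0:2 pp1:1 pp2:3 pp3:2 pp4:1

yes no no yes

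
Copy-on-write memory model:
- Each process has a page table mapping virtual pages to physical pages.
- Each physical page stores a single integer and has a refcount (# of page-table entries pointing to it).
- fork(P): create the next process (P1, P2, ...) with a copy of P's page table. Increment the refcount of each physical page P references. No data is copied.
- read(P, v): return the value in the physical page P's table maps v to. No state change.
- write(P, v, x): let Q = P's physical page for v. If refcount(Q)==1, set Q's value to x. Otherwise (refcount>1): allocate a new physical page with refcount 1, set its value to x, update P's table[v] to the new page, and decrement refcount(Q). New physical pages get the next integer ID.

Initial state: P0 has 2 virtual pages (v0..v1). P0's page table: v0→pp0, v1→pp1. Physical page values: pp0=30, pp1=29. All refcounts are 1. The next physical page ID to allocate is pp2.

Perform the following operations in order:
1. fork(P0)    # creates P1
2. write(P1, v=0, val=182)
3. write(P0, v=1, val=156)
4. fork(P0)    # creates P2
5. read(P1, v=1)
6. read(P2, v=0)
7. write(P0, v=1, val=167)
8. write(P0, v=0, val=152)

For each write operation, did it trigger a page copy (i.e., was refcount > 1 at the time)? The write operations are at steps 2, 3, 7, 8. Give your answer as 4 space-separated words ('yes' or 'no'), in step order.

Op 1: fork(P0) -> P1. 2 ppages; refcounts: pp0:2 pp1:2
Op 2: write(P1, v0, 182). refcount(pp0)=2>1 -> COPY to pp2. 3 ppages; refcounts: pp0:1 pp1:2 pp2:1
Op 3: write(P0, v1, 156). refcount(pp1)=2>1 -> COPY to pp3. 4 ppages; refcounts: pp0:1 pp1:1 pp2:1 pp3:1
Op 4: fork(P0) -> P2. 4 ppages; refcounts: pp0:2 pp1:1 pp2:1 pp3:2
Op 5: read(P1, v1) -> 29. No state change.
Op 6: read(P2, v0) -> 30. No state change.
Op 7: write(P0, v1, 167). refcount(pp3)=2>1 -> COPY to pp4. 5 ppages; refcounts: pp0:2 pp1:1 pp2:1 pp3:1 pp4:1
Op 8: write(P0, v0, 152). refcount(pp0)=2>1 -> COPY to pp5. 6 ppages; refcounts: pp0:1 pp1:1 pp2:1 pp3:1 pp4:1 pp5:1

yes yes yes yes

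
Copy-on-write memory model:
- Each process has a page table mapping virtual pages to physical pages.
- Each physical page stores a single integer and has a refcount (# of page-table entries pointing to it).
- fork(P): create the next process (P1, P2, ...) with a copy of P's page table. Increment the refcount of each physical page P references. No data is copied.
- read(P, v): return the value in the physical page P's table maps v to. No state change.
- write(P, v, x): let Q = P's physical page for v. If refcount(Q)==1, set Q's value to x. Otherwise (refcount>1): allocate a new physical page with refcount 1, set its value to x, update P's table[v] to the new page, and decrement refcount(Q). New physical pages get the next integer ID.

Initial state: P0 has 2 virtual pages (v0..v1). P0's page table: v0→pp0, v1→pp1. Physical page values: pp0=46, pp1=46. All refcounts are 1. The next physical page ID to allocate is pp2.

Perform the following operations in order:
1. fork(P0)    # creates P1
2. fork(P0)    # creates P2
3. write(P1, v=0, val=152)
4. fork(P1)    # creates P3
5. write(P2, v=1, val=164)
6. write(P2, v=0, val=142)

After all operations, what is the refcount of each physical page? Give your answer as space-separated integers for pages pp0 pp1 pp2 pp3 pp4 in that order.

Answer: 1 3 2 1 1

Derivation:
Op 1: fork(P0) -> P1. 2 ppages; refcounts: pp0:2 pp1:2
Op 2: fork(P0) -> P2. 2 ppages; refcounts: pp0:3 pp1:3
Op 3: write(P1, v0, 152). refcount(pp0)=3>1 -> COPY to pp2. 3 ppages; refcounts: pp0:2 pp1:3 pp2:1
Op 4: fork(P1) -> P3. 3 ppages; refcounts: pp0:2 pp1:4 pp2:2
Op 5: write(P2, v1, 164). refcount(pp1)=4>1 -> COPY to pp3. 4 ppages; refcounts: pp0:2 pp1:3 pp2:2 pp3:1
Op 6: write(P2, v0, 142). refcount(pp0)=2>1 -> COPY to pp4. 5 ppages; refcounts: pp0:1 pp1:3 pp2:2 pp3:1 pp4:1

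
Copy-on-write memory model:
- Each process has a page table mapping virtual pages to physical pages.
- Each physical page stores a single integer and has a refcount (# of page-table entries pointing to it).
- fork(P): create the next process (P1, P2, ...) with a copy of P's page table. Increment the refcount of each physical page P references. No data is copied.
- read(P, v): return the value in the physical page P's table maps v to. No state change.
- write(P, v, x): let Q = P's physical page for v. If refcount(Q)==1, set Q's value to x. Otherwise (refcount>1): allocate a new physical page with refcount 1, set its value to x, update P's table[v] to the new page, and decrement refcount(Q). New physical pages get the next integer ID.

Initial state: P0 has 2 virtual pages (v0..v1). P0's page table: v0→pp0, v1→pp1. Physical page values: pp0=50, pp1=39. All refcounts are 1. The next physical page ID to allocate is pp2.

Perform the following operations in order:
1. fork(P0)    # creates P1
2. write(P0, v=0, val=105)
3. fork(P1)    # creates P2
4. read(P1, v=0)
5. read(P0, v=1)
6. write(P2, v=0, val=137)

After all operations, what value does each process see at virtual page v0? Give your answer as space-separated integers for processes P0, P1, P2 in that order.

Answer: 105 50 137

Derivation:
Op 1: fork(P0) -> P1. 2 ppages; refcounts: pp0:2 pp1:2
Op 2: write(P0, v0, 105). refcount(pp0)=2>1 -> COPY to pp2. 3 ppages; refcounts: pp0:1 pp1:2 pp2:1
Op 3: fork(P1) -> P2. 3 ppages; refcounts: pp0:2 pp1:3 pp2:1
Op 4: read(P1, v0) -> 50. No state change.
Op 5: read(P0, v1) -> 39. No state change.
Op 6: write(P2, v0, 137). refcount(pp0)=2>1 -> COPY to pp3. 4 ppages; refcounts: pp0:1 pp1:3 pp2:1 pp3:1
P0: v0 -> pp2 = 105
P1: v0 -> pp0 = 50
P2: v0 -> pp3 = 137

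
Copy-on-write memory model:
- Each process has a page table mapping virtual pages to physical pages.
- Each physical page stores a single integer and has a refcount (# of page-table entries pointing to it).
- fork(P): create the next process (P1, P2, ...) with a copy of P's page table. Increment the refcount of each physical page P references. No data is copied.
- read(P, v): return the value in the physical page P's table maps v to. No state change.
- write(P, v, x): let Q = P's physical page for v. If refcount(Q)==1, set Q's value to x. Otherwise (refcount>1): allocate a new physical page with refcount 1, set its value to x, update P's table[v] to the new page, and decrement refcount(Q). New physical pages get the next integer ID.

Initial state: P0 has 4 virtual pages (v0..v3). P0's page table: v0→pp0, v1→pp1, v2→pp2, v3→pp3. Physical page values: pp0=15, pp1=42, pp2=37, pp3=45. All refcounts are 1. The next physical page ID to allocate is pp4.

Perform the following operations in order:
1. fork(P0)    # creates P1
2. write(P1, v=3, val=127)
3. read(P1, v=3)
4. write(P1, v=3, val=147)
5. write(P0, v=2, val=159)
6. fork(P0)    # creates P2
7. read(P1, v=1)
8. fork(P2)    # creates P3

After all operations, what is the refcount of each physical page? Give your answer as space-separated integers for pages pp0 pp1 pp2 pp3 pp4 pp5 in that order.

Op 1: fork(P0) -> P1. 4 ppages; refcounts: pp0:2 pp1:2 pp2:2 pp3:2
Op 2: write(P1, v3, 127). refcount(pp3)=2>1 -> COPY to pp4. 5 ppages; refcounts: pp0:2 pp1:2 pp2:2 pp3:1 pp4:1
Op 3: read(P1, v3) -> 127. No state change.
Op 4: write(P1, v3, 147). refcount(pp4)=1 -> write in place. 5 ppages; refcounts: pp0:2 pp1:2 pp2:2 pp3:1 pp4:1
Op 5: write(P0, v2, 159). refcount(pp2)=2>1 -> COPY to pp5. 6 ppages; refcounts: pp0:2 pp1:2 pp2:1 pp3:1 pp4:1 pp5:1
Op 6: fork(P0) -> P2. 6 ppages; refcounts: pp0:3 pp1:3 pp2:1 pp3:2 pp4:1 pp5:2
Op 7: read(P1, v1) -> 42. No state change.
Op 8: fork(P2) -> P3. 6 ppages; refcounts: pp0:4 pp1:4 pp2:1 pp3:3 pp4:1 pp5:3

Answer: 4 4 1 3 1 3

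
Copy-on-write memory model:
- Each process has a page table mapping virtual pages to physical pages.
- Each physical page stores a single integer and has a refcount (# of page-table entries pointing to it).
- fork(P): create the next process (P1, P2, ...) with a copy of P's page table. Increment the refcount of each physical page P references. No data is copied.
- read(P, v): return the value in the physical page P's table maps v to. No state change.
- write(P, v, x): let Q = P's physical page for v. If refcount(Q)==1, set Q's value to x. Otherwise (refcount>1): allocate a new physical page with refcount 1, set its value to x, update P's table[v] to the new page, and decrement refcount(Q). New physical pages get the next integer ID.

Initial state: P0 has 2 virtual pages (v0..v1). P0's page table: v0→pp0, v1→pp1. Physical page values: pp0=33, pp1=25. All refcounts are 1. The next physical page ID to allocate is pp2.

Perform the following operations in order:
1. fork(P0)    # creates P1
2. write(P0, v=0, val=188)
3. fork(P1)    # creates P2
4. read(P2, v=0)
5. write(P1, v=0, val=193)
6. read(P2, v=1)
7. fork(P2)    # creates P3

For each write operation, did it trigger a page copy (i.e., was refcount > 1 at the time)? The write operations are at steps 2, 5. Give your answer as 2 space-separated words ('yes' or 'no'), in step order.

Op 1: fork(P0) -> P1. 2 ppages; refcounts: pp0:2 pp1:2
Op 2: write(P0, v0, 188). refcount(pp0)=2>1 -> COPY to pp2. 3 ppages; refcounts: pp0:1 pp1:2 pp2:1
Op 3: fork(P1) -> P2. 3 ppages; refcounts: pp0:2 pp1:3 pp2:1
Op 4: read(P2, v0) -> 33. No state change.
Op 5: write(P1, v0, 193). refcount(pp0)=2>1 -> COPY to pp3. 4 ppages; refcounts: pp0:1 pp1:3 pp2:1 pp3:1
Op 6: read(P2, v1) -> 25. No state change.
Op 7: fork(P2) -> P3. 4 ppages; refcounts: pp0:2 pp1:4 pp2:1 pp3:1

yes yes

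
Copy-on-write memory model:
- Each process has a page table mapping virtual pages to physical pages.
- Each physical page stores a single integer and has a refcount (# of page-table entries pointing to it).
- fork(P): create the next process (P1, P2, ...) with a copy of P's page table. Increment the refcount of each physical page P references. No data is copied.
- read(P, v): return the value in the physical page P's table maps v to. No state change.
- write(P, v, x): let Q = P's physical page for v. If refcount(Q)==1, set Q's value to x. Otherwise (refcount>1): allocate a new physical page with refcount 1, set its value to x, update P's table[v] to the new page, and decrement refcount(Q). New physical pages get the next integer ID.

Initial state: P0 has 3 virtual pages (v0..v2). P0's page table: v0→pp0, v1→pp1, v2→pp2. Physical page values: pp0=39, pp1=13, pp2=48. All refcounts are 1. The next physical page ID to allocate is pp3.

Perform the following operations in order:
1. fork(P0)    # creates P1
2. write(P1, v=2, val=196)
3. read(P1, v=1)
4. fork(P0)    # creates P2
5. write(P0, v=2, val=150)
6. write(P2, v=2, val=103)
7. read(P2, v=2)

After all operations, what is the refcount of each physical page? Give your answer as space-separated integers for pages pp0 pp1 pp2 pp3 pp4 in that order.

Op 1: fork(P0) -> P1. 3 ppages; refcounts: pp0:2 pp1:2 pp2:2
Op 2: write(P1, v2, 196). refcount(pp2)=2>1 -> COPY to pp3. 4 ppages; refcounts: pp0:2 pp1:2 pp2:1 pp3:1
Op 3: read(P1, v1) -> 13. No state change.
Op 4: fork(P0) -> P2. 4 ppages; refcounts: pp0:3 pp1:3 pp2:2 pp3:1
Op 5: write(P0, v2, 150). refcount(pp2)=2>1 -> COPY to pp4. 5 ppages; refcounts: pp0:3 pp1:3 pp2:1 pp3:1 pp4:1
Op 6: write(P2, v2, 103). refcount(pp2)=1 -> write in place. 5 ppages; refcounts: pp0:3 pp1:3 pp2:1 pp3:1 pp4:1
Op 7: read(P2, v2) -> 103. No state change.

Answer: 3 3 1 1 1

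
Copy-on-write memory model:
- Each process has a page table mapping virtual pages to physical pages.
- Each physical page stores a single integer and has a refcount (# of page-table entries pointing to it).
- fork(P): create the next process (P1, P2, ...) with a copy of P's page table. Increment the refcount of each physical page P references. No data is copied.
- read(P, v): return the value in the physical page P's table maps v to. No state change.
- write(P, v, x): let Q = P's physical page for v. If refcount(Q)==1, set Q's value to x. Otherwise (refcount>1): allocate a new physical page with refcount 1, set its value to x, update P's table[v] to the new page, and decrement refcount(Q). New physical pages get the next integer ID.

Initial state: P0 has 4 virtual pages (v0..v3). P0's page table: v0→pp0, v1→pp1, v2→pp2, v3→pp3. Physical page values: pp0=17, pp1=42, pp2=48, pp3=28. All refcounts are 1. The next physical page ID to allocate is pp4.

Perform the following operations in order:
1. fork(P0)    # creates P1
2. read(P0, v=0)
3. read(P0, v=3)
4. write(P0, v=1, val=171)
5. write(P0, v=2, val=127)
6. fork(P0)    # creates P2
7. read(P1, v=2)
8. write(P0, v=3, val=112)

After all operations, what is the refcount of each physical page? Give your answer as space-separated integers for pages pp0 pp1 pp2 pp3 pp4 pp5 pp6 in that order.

Op 1: fork(P0) -> P1. 4 ppages; refcounts: pp0:2 pp1:2 pp2:2 pp3:2
Op 2: read(P0, v0) -> 17. No state change.
Op 3: read(P0, v3) -> 28. No state change.
Op 4: write(P0, v1, 171). refcount(pp1)=2>1 -> COPY to pp4. 5 ppages; refcounts: pp0:2 pp1:1 pp2:2 pp3:2 pp4:1
Op 5: write(P0, v2, 127). refcount(pp2)=2>1 -> COPY to pp5. 6 ppages; refcounts: pp0:2 pp1:1 pp2:1 pp3:2 pp4:1 pp5:1
Op 6: fork(P0) -> P2. 6 ppages; refcounts: pp0:3 pp1:1 pp2:1 pp3:3 pp4:2 pp5:2
Op 7: read(P1, v2) -> 48. No state change.
Op 8: write(P0, v3, 112). refcount(pp3)=3>1 -> COPY to pp6. 7 ppages; refcounts: pp0:3 pp1:1 pp2:1 pp3:2 pp4:2 pp5:2 pp6:1

Answer: 3 1 1 2 2 2 1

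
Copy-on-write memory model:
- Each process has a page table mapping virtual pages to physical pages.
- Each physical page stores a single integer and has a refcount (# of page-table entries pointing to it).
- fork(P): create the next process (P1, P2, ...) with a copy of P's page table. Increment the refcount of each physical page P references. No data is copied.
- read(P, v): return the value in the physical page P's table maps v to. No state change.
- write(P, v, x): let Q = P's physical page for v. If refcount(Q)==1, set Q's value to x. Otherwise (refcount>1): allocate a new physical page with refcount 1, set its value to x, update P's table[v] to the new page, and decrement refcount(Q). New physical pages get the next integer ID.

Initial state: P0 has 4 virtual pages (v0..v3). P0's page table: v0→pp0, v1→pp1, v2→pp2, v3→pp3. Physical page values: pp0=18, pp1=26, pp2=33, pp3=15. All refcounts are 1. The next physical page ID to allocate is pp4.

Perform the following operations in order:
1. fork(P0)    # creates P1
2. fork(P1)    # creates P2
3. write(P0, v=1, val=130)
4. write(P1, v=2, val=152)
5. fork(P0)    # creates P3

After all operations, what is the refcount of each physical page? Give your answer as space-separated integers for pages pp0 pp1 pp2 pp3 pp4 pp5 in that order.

Op 1: fork(P0) -> P1. 4 ppages; refcounts: pp0:2 pp1:2 pp2:2 pp3:2
Op 2: fork(P1) -> P2. 4 ppages; refcounts: pp0:3 pp1:3 pp2:3 pp3:3
Op 3: write(P0, v1, 130). refcount(pp1)=3>1 -> COPY to pp4. 5 ppages; refcounts: pp0:3 pp1:2 pp2:3 pp3:3 pp4:1
Op 4: write(P1, v2, 152). refcount(pp2)=3>1 -> COPY to pp5. 6 ppages; refcounts: pp0:3 pp1:2 pp2:2 pp3:3 pp4:1 pp5:1
Op 5: fork(P0) -> P3. 6 ppages; refcounts: pp0:4 pp1:2 pp2:3 pp3:4 pp4:2 pp5:1

Answer: 4 2 3 4 2 1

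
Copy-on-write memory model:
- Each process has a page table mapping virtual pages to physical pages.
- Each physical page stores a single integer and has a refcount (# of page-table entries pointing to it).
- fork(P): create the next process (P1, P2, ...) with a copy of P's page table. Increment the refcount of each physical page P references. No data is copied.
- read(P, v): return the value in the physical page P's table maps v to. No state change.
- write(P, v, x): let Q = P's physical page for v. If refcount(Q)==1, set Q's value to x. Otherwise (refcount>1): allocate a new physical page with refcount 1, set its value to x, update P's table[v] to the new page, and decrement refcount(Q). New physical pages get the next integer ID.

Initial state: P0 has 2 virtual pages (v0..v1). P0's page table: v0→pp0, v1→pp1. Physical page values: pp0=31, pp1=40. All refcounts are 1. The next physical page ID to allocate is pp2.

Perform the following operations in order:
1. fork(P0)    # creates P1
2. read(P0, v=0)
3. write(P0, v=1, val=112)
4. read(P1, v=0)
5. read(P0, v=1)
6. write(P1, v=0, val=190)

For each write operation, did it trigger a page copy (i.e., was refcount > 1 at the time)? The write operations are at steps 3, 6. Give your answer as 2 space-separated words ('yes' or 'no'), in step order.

Op 1: fork(P0) -> P1. 2 ppages; refcounts: pp0:2 pp1:2
Op 2: read(P0, v0) -> 31. No state change.
Op 3: write(P0, v1, 112). refcount(pp1)=2>1 -> COPY to pp2. 3 ppages; refcounts: pp0:2 pp1:1 pp2:1
Op 4: read(P1, v0) -> 31. No state change.
Op 5: read(P0, v1) -> 112. No state change.
Op 6: write(P1, v0, 190). refcount(pp0)=2>1 -> COPY to pp3. 4 ppages; refcounts: pp0:1 pp1:1 pp2:1 pp3:1

yes yes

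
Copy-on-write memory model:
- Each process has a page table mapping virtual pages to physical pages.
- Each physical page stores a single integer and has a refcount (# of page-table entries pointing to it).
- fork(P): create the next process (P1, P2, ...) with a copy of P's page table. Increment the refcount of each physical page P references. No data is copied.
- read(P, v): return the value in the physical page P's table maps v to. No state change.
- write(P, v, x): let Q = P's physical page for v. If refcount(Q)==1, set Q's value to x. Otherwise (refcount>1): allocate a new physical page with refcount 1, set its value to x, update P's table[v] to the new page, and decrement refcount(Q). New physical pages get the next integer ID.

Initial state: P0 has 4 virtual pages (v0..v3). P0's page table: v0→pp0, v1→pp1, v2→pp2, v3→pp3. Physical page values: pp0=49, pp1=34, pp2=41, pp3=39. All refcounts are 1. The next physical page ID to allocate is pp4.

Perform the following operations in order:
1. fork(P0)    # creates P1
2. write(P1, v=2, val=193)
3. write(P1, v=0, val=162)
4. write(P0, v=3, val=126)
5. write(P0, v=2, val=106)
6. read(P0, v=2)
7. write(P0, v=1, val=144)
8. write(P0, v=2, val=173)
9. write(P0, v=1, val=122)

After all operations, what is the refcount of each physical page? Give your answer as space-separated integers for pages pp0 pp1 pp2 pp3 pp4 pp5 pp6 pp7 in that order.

Answer: 1 1 1 1 1 1 1 1

Derivation:
Op 1: fork(P0) -> P1. 4 ppages; refcounts: pp0:2 pp1:2 pp2:2 pp3:2
Op 2: write(P1, v2, 193). refcount(pp2)=2>1 -> COPY to pp4. 5 ppages; refcounts: pp0:2 pp1:2 pp2:1 pp3:2 pp4:1
Op 3: write(P1, v0, 162). refcount(pp0)=2>1 -> COPY to pp5. 6 ppages; refcounts: pp0:1 pp1:2 pp2:1 pp3:2 pp4:1 pp5:1
Op 4: write(P0, v3, 126). refcount(pp3)=2>1 -> COPY to pp6. 7 ppages; refcounts: pp0:1 pp1:2 pp2:1 pp3:1 pp4:1 pp5:1 pp6:1
Op 5: write(P0, v2, 106). refcount(pp2)=1 -> write in place. 7 ppages; refcounts: pp0:1 pp1:2 pp2:1 pp3:1 pp4:1 pp5:1 pp6:1
Op 6: read(P0, v2) -> 106. No state change.
Op 7: write(P0, v1, 144). refcount(pp1)=2>1 -> COPY to pp7. 8 ppages; refcounts: pp0:1 pp1:1 pp2:1 pp3:1 pp4:1 pp5:1 pp6:1 pp7:1
Op 8: write(P0, v2, 173). refcount(pp2)=1 -> write in place. 8 ppages; refcounts: pp0:1 pp1:1 pp2:1 pp3:1 pp4:1 pp5:1 pp6:1 pp7:1
Op 9: write(P0, v1, 122). refcount(pp7)=1 -> write in place. 8 ppages; refcounts: pp0:1 pp1:1 pp2:1 pp3:1 pp4:1 pp5:1 pp6:1 pp7:1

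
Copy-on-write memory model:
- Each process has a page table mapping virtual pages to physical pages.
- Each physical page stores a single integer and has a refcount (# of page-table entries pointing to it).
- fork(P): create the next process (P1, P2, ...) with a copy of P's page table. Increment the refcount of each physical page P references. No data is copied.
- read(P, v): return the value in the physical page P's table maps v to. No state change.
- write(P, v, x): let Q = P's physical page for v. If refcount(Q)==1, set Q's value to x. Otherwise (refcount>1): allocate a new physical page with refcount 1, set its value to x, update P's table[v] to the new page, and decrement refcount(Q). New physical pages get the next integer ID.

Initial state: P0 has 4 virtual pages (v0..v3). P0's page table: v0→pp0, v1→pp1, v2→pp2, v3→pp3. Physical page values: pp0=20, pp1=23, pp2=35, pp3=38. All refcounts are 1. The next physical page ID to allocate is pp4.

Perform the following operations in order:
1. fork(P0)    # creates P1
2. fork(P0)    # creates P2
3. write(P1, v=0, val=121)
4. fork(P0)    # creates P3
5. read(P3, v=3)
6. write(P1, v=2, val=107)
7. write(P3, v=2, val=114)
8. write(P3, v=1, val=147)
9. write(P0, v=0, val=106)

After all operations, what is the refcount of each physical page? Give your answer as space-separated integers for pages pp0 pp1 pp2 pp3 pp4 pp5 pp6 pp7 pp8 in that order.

Op 1: fork(P0) -> P1. 4 ppages; refcounts: pp0:2 pp1:2 pp2:2 pp3:2
Op 2: fork(P0) -> P2. 4 ppages; refcounts: pp0:3 pp1:3 pp2:3 pp3:3
Op 3: write(P1, v0, 121). refcount(pp0)=3>1 -> COPY to pp4. 5 ppages; refcounts: pp0:2 pp1:3 pp2:3 pp3:3 pp4:1
Op 4: fork(P0) -> P3. 5 ppages; refcounts: pp0:3 pp1:4 pp2:4 pp3:4 pp4:1
Op 5: read(P3, v3) -> 38. No state change.
Op 6: write(P1, v2, 107). refcount(pp2)=4>1 -> COPY to pp5. 6 ppages; refcounts: pp0:3 pp1:4 pp2:3 pp3:4 pp4:1 pp5:1
Op 7: write(P3, v2, 114). refcount(pp2)=3>1 -> COPY to pp6. 7 ppages; refcounts: pp0:3 pp1:4 pp2:2 pp3:4 pp4:1 pp5:1 pp6:1
Op 8: write(P3, v1, 147). refcount(pp1)=4>1 -> COPY to pp7. 8 ppages; refcounts: pp0:3 pp1:3 pp2:2 pp3:4 pp4:1 pp5:1 pp6:1 pp7:1
Op 9: write(P0, v0, 106). refcount(pp0)=3>1 -> COPY to pp8. 9 ppages; refcounts: pp0:2 pp1:3 pp2:2 pp3:4 pp4:1 pp5:1 pp6:1 pp7:1 pp8:1

Answer: 2 3 2 4 1 1 1 1 1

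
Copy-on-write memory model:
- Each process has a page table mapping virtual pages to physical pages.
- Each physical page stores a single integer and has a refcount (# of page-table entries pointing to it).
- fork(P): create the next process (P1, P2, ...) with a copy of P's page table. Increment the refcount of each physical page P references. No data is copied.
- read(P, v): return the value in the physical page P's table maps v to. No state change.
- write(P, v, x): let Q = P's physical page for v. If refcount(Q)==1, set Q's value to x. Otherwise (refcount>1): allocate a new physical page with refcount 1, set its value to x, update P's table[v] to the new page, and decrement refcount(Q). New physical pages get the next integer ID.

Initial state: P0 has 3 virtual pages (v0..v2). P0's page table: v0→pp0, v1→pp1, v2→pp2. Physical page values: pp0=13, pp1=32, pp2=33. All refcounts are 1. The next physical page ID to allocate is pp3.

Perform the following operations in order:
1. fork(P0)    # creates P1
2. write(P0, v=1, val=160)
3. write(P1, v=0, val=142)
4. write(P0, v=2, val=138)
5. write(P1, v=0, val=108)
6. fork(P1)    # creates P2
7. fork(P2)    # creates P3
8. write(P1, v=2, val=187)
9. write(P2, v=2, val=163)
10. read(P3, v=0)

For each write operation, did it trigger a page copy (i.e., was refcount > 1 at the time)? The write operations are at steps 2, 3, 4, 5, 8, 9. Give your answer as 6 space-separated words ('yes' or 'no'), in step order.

Op 1: fork(P0) -> P1. 3 ppages; refcounts: pp0:2 pp1:2 pp2:2
Op 2: write(P0, v1, 160). refcount(pp1)=2>1 -> COPY to pp3. 4 ppages; refcounts: pp0:2 pp1:1 pp2:2 pp3:1
Op 3: write(P1, v0, 142). refcount(pp0)=2>1 -> COPY to pp4. 5 ppages; refcounts: pp0:1 pp1:1 pp2:2 pp3:1 pp4:1
Op 4: write(P0, v2, 138). refcount(pp2)=2>1 -> COPY to pp5. 6 ppages; refcounts: pp0:1 pp1:1 pp2:1 pp3:1 pp4:1 pp5:1
Op 5: write(P1, v0, 108). refcount(pp4)=1 -> write in place. 6 ppages; refcounts: pp0:1 pp1:1 pp2:1 pp3:1 pp4:1 pp5:1
Op 6: fork(P1) -> P2. 6 ppages; refcounts: pp0:1 pp1:2 pp2:2 pp3:1 pp4:2 pp5:1
Op 7: fork(P2) -> P3. 6 ppages; refcounts: pp0:1 pp1:3 pp2:3 pp3:1 pp4:3 pp5:1
Op 8: write(P1, v2, 187). refcount(pp2)=3>1 -> COPY to pp6. 7 ppages; refcounts: pp0:1 pp1:3 pp2:2 pp3:1 pp4:3 pp5:1 pp6:1
Op 9: write(P2, v2, 163). refcount(pp2)=2>1 -> COPY to pp7. 8 ppages; refcounts: pp0:1 pp1:3 pp2:1 pp3:1 pp4:3 pp5:1 pp6:1 pp7:1
Op 10: read(P3, v0) -> 108. No state change.

yes yes yes no yes yes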